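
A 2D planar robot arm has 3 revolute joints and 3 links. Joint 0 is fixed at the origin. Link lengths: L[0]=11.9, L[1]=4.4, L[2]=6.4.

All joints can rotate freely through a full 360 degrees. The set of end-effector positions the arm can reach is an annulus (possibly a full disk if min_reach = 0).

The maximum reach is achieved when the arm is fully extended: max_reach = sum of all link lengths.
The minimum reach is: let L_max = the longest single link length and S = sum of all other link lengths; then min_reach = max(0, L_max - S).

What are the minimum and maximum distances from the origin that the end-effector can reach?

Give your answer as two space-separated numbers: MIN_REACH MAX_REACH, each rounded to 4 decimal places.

Link lengths: [11.9, 4.4, 6.4]
max_reach = 11.9 + 4.4 + 6.4 = 22.7
L_max = max([11.9, 4.4, 6.4]) = 11.9
S (sum of others) = 22.7 - 11.9 = 10.8
min_reach = max(0, 11.9 - 10.8) = max(0, 1.1) = 1.1

Answer: 1.1000 22.7000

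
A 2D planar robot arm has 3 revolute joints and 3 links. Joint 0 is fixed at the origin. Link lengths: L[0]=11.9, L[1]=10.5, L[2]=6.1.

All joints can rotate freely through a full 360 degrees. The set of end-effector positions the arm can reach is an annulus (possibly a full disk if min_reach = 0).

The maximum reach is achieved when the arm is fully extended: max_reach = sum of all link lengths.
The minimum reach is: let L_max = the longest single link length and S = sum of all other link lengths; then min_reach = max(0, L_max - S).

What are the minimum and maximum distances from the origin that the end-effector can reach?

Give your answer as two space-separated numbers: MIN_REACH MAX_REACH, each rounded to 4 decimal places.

Link lengths: [11.9, 10.5, 6.1]
max_reach = 11.9 + 10.5 + 6.1 = 28.5
L_max = max([11.9, 10.5, 6.1]) = 11.9
S (sum of others) = 28.5 - 11.9 = 16.6
min_reach = max(0, 11.9 - 16.6) = max(0, -4.7) = 0

Answer: 0.0000 28.5000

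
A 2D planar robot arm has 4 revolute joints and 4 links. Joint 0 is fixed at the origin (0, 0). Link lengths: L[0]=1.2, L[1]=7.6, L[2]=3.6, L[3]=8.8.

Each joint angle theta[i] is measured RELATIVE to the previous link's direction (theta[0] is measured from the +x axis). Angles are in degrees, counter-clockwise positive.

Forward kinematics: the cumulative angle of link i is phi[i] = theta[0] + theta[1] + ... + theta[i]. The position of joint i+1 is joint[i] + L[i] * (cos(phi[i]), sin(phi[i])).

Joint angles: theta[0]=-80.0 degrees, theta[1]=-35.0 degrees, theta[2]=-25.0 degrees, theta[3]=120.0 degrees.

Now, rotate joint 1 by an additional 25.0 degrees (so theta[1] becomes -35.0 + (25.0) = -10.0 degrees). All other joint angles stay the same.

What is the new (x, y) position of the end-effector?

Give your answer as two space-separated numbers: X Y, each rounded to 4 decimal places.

joint[0] = (0.0000, 0.0000)  (base)
link 0: phi[0] = -80 = -80 deg
  cos(-80 deg) = 0.1736, sin(-80 deg) = -0.9848
  joint[1] = (0.0000, 0.0000) + 1.2 * (0.1736, -0.9848) = (0.0000 + 0.2084, 0.0000 + -1.1818) = (0.2084, -1.1818)
link 1: phi[1] = -80 + -10 = -90 deg
  cos(-90 deg) = 0.0000, sin(-90 deg) = -1.0000
  joint[2] = (0.2084, -1.1818) + 7.6 * (0.0000, -1.0000) = (0.2084 + 0.0000, -1.1818 + -7.6000) = (0.2084, -8.7818)
link 2: phi[2] = -80 + -10 + -25 = -115 deg
  cos(-115 deg) = -0.4226, sin(-115 deg) = -0.9063
  joint[3] = (0.2084, -8.7818) + 3.6 * (-0.4226, -0.9063) = (0.2084 + -1.5214, -8.7818 + -3.2627) = (-1.3130, -12.0445)
link 3: phi[3] = -80 + -10 + -25 + 120 = 5 deg
  cos(5 deg) = 0.9962, sin(5 deg) = 0.0872
  joint[4] = (-1.3130, -12.0445) + 8.8 * (0.9962, 0.0872) = (-1.3130 + 8.7665, -12.0445 + 0.7670) = (7.4535, -11.2775)
End effector: (7.4535, -11.2775)

Answer: 7.4535 -11.2775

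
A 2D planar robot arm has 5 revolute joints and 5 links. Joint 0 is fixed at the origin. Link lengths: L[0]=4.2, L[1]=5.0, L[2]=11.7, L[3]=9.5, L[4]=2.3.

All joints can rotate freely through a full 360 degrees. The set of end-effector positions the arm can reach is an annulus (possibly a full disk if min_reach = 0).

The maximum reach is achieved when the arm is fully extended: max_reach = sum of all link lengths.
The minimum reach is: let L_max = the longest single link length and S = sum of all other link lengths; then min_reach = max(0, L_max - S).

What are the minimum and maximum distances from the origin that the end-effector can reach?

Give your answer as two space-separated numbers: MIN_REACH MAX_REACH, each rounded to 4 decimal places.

Answer: 0.0000 32.7000

Derivation:
Link lengths: [4.2, 5.0, 11.7, 9.5, 2.3]
max_reach = 4.2 + 5 + 11.7 + 9.5 + 2.3 = 32.7
L_max = max([4.2, 5.0, 11.7, 9.5, 2.3]) = 11.7
S (sum of others) = 32.7 - 11.7 = 21
min_reach = max(0, 11.7 - 21) = max(0, -9.3) = 0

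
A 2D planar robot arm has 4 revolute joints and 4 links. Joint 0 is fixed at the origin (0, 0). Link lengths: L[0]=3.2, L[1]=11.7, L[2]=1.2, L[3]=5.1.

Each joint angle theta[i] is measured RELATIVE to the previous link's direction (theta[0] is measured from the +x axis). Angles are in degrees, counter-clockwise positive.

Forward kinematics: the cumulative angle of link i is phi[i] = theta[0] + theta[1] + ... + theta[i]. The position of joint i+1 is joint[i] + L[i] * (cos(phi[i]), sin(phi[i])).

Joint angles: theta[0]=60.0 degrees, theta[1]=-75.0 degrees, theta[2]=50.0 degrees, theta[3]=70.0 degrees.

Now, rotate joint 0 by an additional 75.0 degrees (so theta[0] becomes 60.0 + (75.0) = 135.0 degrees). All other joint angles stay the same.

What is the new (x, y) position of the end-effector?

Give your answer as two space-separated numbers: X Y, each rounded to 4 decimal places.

Answer: -1.9232 13.5229

Derivation:
joint[0] = (0.0000, 0.0000)  (base)
link 0: phi[0] = 135 = 135 deg
  cos(135 deg) = -0.7071, sin(135 deg) = 0.7071
  joint[1] = (0.0000, 0.0000) + 3.2 * (-0.7071, 0.7071) = (0.0000 + -2.2627, 0.0000 + 2.2627) = (-2.2627, 2.2627)
link 1: phi[1] = 135 + -75 = 60 deg
  cos(60 deg) = 0.5000, sin(60 deg) = 0.8660
  joint[2] = (-2.2627, 2.2627) + 11.7 * (0.5000, 0.8660) = (-2.2627 + 5.8500, 2.2627 + 10.1325) = (3.5873, 12.3952)
link 2: phi[2] = 135 + -75 + 50 = 110 deg
  cos(110 deg) = -0.3420, sin(110 deg) = 0.9397
  joint[3] = (3.5873, 12.3952) + 1.2 * (-0.3420, 0.9397) = (3.5873 + -0.4104, 12.3952 + 1.1276) = (3.1768, 13.5229)
link 3: phi[3] = 135 + -75 + 50 + 70 = 180 deg
  cos(180 deg) = -1.0000, sin(180 deg) = 0.0000
  joint[4] = (3.1768, 13.5229) + 5.1 * (-1.0000, 0.0000) = (3.1768 + -5.1000, 13.5229 + 0.0000) = (-1.9232, 13.5229)
End effector: (-1.9232, 13.5229)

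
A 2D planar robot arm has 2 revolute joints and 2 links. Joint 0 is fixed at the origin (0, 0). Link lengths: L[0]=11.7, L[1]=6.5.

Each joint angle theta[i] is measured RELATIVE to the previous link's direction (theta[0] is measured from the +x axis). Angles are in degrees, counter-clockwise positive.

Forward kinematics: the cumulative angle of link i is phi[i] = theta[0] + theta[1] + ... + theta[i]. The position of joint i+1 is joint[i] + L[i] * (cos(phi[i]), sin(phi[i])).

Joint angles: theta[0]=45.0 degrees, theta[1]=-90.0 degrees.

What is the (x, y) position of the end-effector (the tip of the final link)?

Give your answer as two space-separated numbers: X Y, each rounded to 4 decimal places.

Answer: 12.8693 3.6770

Derivation:
joint[0] = (0.0000, 0.0000)  (base)
link 0: phi[0] = 45 = 45 deg
  cos(45 deg) = 0.7071, sin(45 deg) = 0.7071
  joint[1] = (0.0000, 0.0000) + 11.7 * (0.7071, 0.7071) = (0.0000 + 8.2731, 0.0000 + 8.2731) = (8.2731, 8.2731)
link 1: phi[1] = 45 + -90 = -45 deg
  cos(-45 deg) = 0.7071, sin(-45 deg) = -0.7071
  joint[2] = (8.2731, 8.2731) + 6.5 * (0.7071, -0.7071) = (8.2731 + 4.5962, 8.2731 + -4.5962) = (12.8693, 3.6770)
End effector: (12.8693, 3.6770)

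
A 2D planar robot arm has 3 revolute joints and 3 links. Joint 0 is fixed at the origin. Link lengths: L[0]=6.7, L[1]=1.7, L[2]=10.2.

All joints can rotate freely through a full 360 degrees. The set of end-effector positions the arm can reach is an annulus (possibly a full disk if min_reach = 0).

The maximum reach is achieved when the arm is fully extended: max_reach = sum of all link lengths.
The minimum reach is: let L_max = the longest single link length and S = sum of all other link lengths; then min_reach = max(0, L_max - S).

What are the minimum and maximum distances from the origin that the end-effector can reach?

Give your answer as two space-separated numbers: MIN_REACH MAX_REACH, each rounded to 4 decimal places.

Answer: 1.8000 18.6000

Derivation:
Link lengths: [6.7, 1.7, 10.2]
max_reach = 6.7 + 1.7 + 10.2 = 18.6
L_max = max([6.7, 1.7, 10.2]) = 10.2
S (sum of others) = 18.6 - 10.2 = 8.4
min_reach = max(0, 10.2 - 8.4) = max(0, 1.8) = 1.8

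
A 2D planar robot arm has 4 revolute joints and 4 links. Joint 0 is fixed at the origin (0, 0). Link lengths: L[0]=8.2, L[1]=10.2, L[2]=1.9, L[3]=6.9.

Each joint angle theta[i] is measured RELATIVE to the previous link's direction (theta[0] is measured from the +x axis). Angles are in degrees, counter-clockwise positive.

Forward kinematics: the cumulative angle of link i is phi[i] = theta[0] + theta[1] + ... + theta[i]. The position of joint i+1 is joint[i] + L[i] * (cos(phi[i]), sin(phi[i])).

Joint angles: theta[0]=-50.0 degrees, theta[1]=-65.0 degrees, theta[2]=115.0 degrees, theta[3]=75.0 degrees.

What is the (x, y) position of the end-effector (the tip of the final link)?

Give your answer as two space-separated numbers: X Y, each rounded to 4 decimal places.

joint[0] = (0.0000, 0.0000)  (base)
link 0: phi[0] = -50 = -50 deg
  cos(-50 deg) = 0.6428, sin(-50 deg) = -0.7660
  joint[1] = (0.0000, 0.0000) + 8.2 * (0.6428, -0.7660) = (0.0000 + 5.2709, 0.0000 + -6.2816) = (5.2709, -6.2816)
link 1: phi[1] = -50 + -65 = -115 deg
  cos(-115 deg) = -0.4226, sin(-115 deg) = -0.9063
  joint[2] = (5.2709, -6.2816) + 10.2 * (-0.4226, -0.9063) = (5.2709 + -4.3107, -6.2816 + -9.2443) = (0.9602, -15.5259)
link 2: phi[2] = -50 + -65 + 115 = 0 deg
  cos(0 deg) = 1.0000, sin(0 deg) = 0.0000
  joint[3] = (0.9602, -15.5259) + 1.9 * (1.0000, 0.0000) = (0.9602 + 1.9000, -15.5259 + 0.0000) = (2.8602, -15.5259)
link 3: phi[3] = -50 + -65 + 115 + 75 = 75 deg
  cos(75 deg) = 0.2588, sin(75 deg) = 0.9659
  joint[4] = (2.8602, -15.5259) + 6.9 * (0.2588, 0.9659) = (2.8602 + 1.7859, -15.5259 + 6.6649) = (4.6460, -8.8610)
End effector: (4.6460, -8.8610)

Answer: 4.6460 -8.8610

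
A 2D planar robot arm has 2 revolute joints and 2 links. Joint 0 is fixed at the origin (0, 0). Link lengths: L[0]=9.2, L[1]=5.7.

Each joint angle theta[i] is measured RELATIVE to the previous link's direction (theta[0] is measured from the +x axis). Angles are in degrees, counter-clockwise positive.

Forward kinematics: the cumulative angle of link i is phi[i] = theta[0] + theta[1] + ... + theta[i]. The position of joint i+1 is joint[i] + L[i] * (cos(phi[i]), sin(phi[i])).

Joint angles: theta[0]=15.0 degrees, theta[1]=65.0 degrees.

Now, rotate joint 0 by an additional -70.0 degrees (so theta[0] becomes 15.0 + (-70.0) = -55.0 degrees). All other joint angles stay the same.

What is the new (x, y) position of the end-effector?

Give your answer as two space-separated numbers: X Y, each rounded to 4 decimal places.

Answer: 10.8903 -6.5464

Derivation:
joint[0] = (0.0000, 0.0000)  (base)
link 0: phi[0] = -55 = -55 deg
  cos(-55 deg) = 0.5736, sin(-55 deg) = -0.8192
  joint[1] = (0.0000, 0.0000) + 9.2 * (0.5736, -0.8192) = (0.0000 + 5.2769, 0.0000 + -7.5362) = (5.2769, -7.5362)
link 1: phi[1] = -55 + 65 = 10 deg
  cos(10 deg) = 0.9848, sin(10 deg) = 0.1736
  joint[2] = (5.2769, -7.5362) + 5.7 * (0.9848, 0.1736) = (5.2769 + 5.6134, -7.5362 + 0.9898) = (10.8903, -6.5464)
End effector: (10.8903, -6.5464)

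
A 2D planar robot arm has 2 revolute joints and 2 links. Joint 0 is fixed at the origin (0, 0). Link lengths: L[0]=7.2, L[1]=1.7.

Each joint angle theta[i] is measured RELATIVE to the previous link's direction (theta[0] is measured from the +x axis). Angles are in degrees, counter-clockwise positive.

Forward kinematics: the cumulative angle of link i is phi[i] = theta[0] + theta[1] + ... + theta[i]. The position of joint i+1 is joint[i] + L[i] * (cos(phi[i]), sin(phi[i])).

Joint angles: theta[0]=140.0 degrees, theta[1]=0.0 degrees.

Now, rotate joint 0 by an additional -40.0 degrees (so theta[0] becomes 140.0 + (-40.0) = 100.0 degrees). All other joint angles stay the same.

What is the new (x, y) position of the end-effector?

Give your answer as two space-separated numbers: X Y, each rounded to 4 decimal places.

Answer: -1.5455 8.7648

Derivation:
joint[0] = (0.0000, 0.0000)  (base)
link 0: phi[0] = 100 = 100 deg
  cos(100 deg) = -0.1736, sin(100 deg) = 0.9848
  joint[1] = (0.0000, 0.0000) + 7.2 * (-0.1736, 0.9848) = (0.0000 + -1.2503, 0.0000 + 7.0906) = (-1.2503, 7.0906)
link 1: phi[1] = 100 + 0 = 100 deg
  cos(100 deg) = -0.1736, sin(100 deg) = 0.9848
  joint[2] = (-1.2503, 7.0906) + 1.7 * (-0.1736, 0.9848) = (-1.2503 + -0.2952, 7.0906 + 1.6742) = (-1.5455, 8.7648)
End effector: (-1.5455, 8.7648)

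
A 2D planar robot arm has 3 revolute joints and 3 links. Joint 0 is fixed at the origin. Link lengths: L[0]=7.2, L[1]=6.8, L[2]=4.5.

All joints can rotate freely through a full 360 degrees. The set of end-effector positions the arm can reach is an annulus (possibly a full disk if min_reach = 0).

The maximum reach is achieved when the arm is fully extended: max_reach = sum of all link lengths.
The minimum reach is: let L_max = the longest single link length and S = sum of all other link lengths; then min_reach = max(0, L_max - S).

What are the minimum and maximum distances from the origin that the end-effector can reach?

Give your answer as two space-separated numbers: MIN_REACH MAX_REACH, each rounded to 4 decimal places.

Link lengths: [7.2, 6.8, 4.5]
max_reach = 7.2 + 6.8 + 4.5 = 18.5
L_max = max([7.2, 6.8, 4.5]) = 7.2
S (sum of others) = 18.5 - 7.2 = 11.3
min_reach = max(0, 7.2 - 11.3) = max(0, -4.1) = 0

Answer: 0.0000 18.5000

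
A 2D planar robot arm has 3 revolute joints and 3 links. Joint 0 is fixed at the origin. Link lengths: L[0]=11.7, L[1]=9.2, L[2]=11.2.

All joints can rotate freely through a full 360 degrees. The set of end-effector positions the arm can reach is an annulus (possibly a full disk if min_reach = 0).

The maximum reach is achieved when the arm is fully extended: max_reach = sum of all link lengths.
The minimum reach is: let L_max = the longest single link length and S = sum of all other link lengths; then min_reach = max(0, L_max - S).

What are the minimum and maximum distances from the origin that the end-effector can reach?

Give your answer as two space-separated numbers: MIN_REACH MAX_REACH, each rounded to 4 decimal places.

Answer: 0.0000 32.1000

Derivation:
Link lengths: [11.7, 9.2, 11.2]
max_reach = 11.7 + 9.2 + 11.2 = 32.1
L_max = max([11.7, 9.2, 11.2]) = 11.7
S (sum of others) = 32.1 - 11.7 = 20.4
min_reach = max(0, 11.7 - 20.4) = max(0, -8.7) = 0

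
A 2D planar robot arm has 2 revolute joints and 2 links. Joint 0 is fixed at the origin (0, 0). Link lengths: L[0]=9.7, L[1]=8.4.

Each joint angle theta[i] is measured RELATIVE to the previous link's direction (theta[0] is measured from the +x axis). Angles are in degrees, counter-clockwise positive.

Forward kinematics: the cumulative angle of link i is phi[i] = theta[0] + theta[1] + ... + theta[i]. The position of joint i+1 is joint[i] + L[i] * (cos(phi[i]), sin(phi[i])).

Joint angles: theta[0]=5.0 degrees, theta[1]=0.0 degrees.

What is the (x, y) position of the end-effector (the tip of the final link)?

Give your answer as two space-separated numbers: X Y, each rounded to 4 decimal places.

Answer: 18.0311 1.5775

Derivation:
joint[0] = (0.0000, 0.0000)  (base)
link 0: phi[0] = 5 = 5 deg
  cos(5 deg) = 0.9962, sin(5 deg) = 0.0872
  joint[1] = (0.0000, 0.0000) + 9.7 * (0.9962, 0.0872) = (0.0000 + 9.6631, 0.0000 + 0.8454) = (9.6631, 0.8454)
link 1: phi[1] = 5 + 0 = 5 deg
  cos(5 deg) = 0.9962, sin(5 deg) = 0.0872
  joint[2] = (9.6631, 0.8454) + 8.4 * (0.9962, 0.0872) = (9.6631 + 8.3680, 0.8454 + 0.7321) = (18.0311, 1.5775)
End effector: (18.0311, 1.5775)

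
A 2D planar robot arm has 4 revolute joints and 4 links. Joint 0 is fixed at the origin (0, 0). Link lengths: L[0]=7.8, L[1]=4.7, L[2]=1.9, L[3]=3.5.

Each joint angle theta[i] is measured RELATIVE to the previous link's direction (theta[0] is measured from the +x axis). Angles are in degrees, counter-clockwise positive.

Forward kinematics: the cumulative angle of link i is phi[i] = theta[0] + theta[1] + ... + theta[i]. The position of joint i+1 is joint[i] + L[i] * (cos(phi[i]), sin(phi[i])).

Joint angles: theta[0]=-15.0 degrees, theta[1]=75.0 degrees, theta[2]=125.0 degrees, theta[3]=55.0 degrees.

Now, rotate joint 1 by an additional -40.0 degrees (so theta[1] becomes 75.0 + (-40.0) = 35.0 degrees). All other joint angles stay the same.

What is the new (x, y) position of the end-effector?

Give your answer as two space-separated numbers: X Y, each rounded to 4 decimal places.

joint[0] = (0.0000, 0.0000)  (base)
link 0: phi[0] = -15 = -15 deg
  cos(-15 deg) = 0.9659, sin(-15 deg) = -0.2588
  joint[1] = (0.0000, 0.0000) + 7.8 * (0.9659, -0.2588) = (0.0000 + 7.5342, 0.0000 + -2.0188) = (7.5342, -2.0188)
link 1: phi[1] = -15 + 35 = 20 deg
  cos(20 deg) = 0.9397, sin(20 deg) = 0.3420
  joint[2] = (7.5342, -2.0188) + 4.7 * (0.9397, 0.3420) = (7.5342 + 4.4166, -2.0188 + 1.6075) = (11.9508, -0.4113)
link 2: phi[2] = -15 + 35 + 125 = 145 deg
  cos(145 deg) = -0.8192, sin(145 deg) = 0.5736
  joint[3] = (11.9508, -0.4113) + 1.9 * (-0.8192, 0.5736) = (11.9508 + -1.5564, -0.4113 + 1.0898) = (10.3944, 0.6785)
link 3: phi[3] = -15 + 35 + 125 + 55 = 200 deg
  cos(200 deg) = -0.9397, sin(200 deg) = -0.3420
  joint[4] = (10.3944, 0.6785) + 3.5 * (-0.9397, -0.3420) = (10.3944 + -3.2889, 0.6785 + -1.1971) = (7.1055, -0.5186)
End effector: (7.1055, -0.5186)

Answer: 7.1055 -0.5186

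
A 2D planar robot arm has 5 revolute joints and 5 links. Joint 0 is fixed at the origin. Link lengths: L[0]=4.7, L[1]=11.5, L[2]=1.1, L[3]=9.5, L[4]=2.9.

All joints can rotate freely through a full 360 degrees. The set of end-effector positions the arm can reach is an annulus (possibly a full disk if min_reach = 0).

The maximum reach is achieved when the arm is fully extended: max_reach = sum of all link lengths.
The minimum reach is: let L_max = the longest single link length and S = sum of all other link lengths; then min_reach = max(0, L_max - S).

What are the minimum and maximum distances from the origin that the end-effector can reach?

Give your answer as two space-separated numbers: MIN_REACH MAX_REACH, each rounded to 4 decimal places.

Answer: 0.0000 29.7000

Derivation:
Link lengths: [4.7, 11.5, 1.1, 9.5, 2.9]
max_reach = 4.7 + 11.5 + 1.1 + 9.5 + 2.9 = 29.7
L_max = max([4.7, 11.5, 1.1, 9.5, 2.9]) = 11.5
S (sum of others) = 29.7 - 11.5 = 18.2
min_reach = max(0, 11.5 - 18.2) = max(0, -6.7) = 0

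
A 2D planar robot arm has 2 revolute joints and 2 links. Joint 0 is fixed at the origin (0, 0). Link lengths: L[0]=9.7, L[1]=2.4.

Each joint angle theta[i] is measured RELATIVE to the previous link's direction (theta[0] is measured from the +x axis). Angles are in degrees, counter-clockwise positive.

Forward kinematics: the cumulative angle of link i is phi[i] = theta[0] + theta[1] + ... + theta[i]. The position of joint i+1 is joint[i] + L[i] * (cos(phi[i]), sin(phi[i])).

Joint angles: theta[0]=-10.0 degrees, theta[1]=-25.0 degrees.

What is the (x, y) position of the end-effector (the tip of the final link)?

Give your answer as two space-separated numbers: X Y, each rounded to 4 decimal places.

Answer: 11.5186 -3.0610

Derivation:
joint[0] = (0.0000, 0.0000)  (base)
link 0: phi[0] = -10 = -10 deg
  cos(-10 deg) = 0.9848, sin(-10 deg) = -0.1736
  joint[1] = (0.0000, 0.0000) + 9.7 * (0.9848, -0.1736) = (0.0000 + 9.5526, 0.0000 + -1.6844) = (9.5526, -1.6844)
link 1: phi[1] = -10 + -25 = -35 deg
  cos(-35 deg) = 0.8192, sin(-35 deg) = -0.5736
  joint[2] = (9.5526, -1.6844) + 2.4 * (0.8192, -0.5736) = (9.5526 + 1.9660, -1.6844 + -1.3766) = (11.5186, -3.0610)
End effector: (11.5186, -3.0610)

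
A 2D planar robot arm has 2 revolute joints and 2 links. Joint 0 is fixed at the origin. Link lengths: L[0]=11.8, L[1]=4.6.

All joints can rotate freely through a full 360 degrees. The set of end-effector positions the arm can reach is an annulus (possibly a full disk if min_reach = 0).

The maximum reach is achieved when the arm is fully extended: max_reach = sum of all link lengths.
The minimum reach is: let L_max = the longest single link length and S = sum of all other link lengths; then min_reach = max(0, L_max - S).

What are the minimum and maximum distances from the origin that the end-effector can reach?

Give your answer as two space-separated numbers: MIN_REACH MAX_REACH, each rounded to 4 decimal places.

Answer: 7.2000 16.4000

Derivation:
Link lengths: [11.8, 4.6]
max_reach = 11.8 + 4.6 = 16.4
L_max = max([11.8, 4.6]) = 11.8
S (sum of others) = 16.4 - 11.8 = 4.6
min_reach = max(0, 11.8 - 4.6) = max(0, 7.2) = 7.2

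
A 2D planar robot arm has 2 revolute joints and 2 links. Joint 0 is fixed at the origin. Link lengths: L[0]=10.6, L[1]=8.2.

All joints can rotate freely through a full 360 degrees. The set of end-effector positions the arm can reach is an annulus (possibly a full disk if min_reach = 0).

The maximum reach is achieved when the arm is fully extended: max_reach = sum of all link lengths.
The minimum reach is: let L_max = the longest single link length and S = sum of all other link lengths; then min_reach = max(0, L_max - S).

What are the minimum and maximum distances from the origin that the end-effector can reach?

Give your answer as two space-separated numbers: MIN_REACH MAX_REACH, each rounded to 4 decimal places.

Answer: 2.4000 18.8000

Derivation:
Link lengths: [10.6, 8.2]
max_reach = 10.6 + 8.2 = 18.8
L_max = max([10.6, 8.2]) = 10.6
S (sum of others) = 18.8 - 10.6 = 8.2
min_reach = max(0, 10.6 - 8.2) = max(0, 2.4) = 2.4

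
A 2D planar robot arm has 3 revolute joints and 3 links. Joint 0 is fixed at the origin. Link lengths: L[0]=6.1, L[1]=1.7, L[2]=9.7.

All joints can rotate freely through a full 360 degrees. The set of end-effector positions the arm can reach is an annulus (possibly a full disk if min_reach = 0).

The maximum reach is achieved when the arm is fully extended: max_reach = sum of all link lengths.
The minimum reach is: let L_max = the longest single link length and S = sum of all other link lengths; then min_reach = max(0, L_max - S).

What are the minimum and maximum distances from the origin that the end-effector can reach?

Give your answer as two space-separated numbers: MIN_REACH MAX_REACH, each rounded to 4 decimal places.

Link lengths: [6.1, 1.7, 9.7]
max_reach = 6.1 + 1.7 + 9.7 = 17.5
L_max = max([6.1, 1.7, 9.7]) = 9.7
S (sum of others) = 17.5 - 9.7 = 7.8
min_reach = max(0, 9.7 - 7.8) = max(0, 1.9) = 1.9

Answer: 1.9000 17.5000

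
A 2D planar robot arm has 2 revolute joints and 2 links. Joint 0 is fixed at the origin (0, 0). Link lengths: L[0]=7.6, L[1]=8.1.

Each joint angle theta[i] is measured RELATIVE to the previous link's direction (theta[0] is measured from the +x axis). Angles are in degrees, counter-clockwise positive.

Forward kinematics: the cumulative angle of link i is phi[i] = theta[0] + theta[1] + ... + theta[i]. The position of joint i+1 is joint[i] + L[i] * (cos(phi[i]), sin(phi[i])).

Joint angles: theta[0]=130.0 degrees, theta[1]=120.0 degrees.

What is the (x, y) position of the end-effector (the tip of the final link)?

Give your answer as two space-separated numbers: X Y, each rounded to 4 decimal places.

joint[0] = (0.0000, 0.0000)  (base)
link 0: phi[0] = 130 = 130 deg
  cos(130 deg) = -0.6428, sin(130 deg) = 0.7660
  joint[1] = (0.0000, 0.0000) + 7.6 * (-0.6428, 0.7660) = (0.0000 + -4.8852, 0.0000 + 5.8219) = (-4.8852, 5.8219)
link 1: phi[1] = 130 + 120 = 250 deg
  cos(250 deg) = -0.3420, sin(250 deg) = -0.9397
  joint[2] = (-4.8852, 5.8219) + 8.1 * (-0.3420, -0.9397) = (-4.8852 + -2.7704, 5.8219 + -7.6115) = (-7.6555, -1.7896)
End effector: (-7.6555, -1.7896)

Answer: -7.6555 -1.7896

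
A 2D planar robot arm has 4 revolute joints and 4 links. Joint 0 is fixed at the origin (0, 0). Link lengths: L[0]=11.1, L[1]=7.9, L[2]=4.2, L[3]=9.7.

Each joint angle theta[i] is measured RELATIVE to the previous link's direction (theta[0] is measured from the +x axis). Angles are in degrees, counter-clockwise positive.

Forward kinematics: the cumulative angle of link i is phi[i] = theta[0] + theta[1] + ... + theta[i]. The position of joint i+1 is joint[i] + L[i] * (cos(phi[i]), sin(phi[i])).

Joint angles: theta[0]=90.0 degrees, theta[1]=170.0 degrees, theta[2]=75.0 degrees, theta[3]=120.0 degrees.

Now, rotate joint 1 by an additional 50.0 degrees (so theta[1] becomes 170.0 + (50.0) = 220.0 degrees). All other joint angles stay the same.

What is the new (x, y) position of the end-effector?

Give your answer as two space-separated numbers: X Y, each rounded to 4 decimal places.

Answer: 0.9387 12.3869

Derivation:
joint[0] = (0.0000, 0.0000)  (base)
link 0: phi[0] = 90 = 90 deg
  cos(90 deg) = 0.0000, sin(90 deg) = 1.0000
  joint[1] = (0.0000, 0.0000) + 11.1 * (0.0000, 1.0000) = (0.0000 + 0.0000, 0.0000 + 11.1000) = (0.0000, 11.1000)
link 1: phi[1] = 90 + 220 = 310 deg
  cos(310 deg) = 0.6428, sin(310 deg) = -0.7660
  joint[2] = (0.0000, 11.1000) + 7.9 * (0.6428, -0.7660) = (0.0000 + 5.0780, 11.1000 + -6.0518) = (5.0780, 5.0482)
link 2: phi[2] = 90 + 220 + 75 = 385 deg
  cos(385 deg) = 0.9063, sin(385 deg) = 0.4226
  joint[3] = (5.0780, 5.0482) + 4.2 * (0.9063, 0.4226) = (5.0780 + 3.8065, 5.0482 + 1.7750) = (8.8845, 6.8232)
link 3: phi[3] = 90 + 220 + 75 + 120 = 505 deg
  cos(505 deg) = -0.8192, sin(505 deg) = 0.5736
  joint[4] = (8.8845, 6.8232) + 9.7 * (-0.8192, 0.5736) = (8.8845 + -7.9458, 6.8232 + 5.5637) = (0.9387, 12.3869)
End effector: (0.9387, 12.3869)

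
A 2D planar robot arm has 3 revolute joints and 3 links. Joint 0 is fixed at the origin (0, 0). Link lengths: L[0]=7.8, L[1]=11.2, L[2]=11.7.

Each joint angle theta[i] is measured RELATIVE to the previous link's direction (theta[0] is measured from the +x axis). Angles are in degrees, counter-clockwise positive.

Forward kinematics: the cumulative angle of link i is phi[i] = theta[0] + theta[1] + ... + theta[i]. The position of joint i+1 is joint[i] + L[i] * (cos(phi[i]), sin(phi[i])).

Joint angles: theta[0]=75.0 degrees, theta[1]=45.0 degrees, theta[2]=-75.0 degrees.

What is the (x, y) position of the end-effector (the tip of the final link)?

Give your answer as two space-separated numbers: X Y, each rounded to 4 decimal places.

joint[0] = (0.0000, 0.0000)  (base)
link 0: phi[0] = 75 = 75 deg
  cos(75 deg) = 0.2588, sin(75 deg) = 0.9659
  joint[1] = (0.0000, 0.0000) + 7.8 * (0.2588, 0.9659) = (0.0000 + 2.0188, 0.0000 + 7.5342) = (2.0188, 7.5342)
link 1: phi[1] = 75 + 45 = 120 deg
  cos(120 deg) = -0.5000, sin(120 deg) = 0.8660
  joint[2] = (2.0188, 7.5342) + 11.2 * (-0.5000, 0.8660) = (2.0188 + -5.6000, 7.5342 + 9.6995) = (-3.5812, 17.2337)
link 2: phi[2] = 75 + 45 + -75 = 45 deg
  cos(45 deg) = 0.7071, sin(45 deg) = 0.7071
  joint[3] = (-3.5812, 17.2337) + 11.7 * (0.7071, 0.7071) = (-3.5812 + 8.2731, 17.2337 + 8.2731) = (4.6919, 25.5069)
End effector: (4.6919, 25.5069)

Answer: 4.6919 25.5069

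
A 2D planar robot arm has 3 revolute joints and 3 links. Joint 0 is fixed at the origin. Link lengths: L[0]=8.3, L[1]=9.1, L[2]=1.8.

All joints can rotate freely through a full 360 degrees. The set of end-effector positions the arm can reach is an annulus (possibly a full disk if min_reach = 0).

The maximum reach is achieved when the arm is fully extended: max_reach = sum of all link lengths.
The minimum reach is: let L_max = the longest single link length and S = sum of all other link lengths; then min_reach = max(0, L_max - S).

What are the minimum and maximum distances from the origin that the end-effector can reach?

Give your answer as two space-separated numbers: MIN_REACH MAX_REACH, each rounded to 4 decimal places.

Link lengths: [8.3, 9.1, 1.8]
max_reach = 8.3 + 9.1 + 1.8 = 19.2
L_max = max([8.3, 9.1, 1.8]) = 9.1
S (sum of others) = 19.2 - 9.1 = 10.1
min_reach = max(0, 9.1 - 10.1) = max(0, -1) = 0

Answer: 0.0000 19.2000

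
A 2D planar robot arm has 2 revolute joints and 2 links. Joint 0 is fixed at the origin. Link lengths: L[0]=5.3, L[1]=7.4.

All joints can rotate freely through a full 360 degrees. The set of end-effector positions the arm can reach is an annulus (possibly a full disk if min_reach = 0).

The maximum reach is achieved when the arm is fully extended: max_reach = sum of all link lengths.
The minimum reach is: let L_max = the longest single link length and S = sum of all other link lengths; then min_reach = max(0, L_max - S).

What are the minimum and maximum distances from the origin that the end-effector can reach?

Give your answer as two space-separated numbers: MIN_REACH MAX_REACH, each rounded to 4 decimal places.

Link lengths: [5.3, 7.4]
max_reach = 5.3 + 7.4 = 12.7
L_max = max([5.3, 7.4]) = 7.4
S (sum of others) = 12.7 - 7.4 = 5.3
min_reach = max(0, 7.4 - 5.3) = max(0, 2.1) = 2.1

Answer: 2.1000 12.7000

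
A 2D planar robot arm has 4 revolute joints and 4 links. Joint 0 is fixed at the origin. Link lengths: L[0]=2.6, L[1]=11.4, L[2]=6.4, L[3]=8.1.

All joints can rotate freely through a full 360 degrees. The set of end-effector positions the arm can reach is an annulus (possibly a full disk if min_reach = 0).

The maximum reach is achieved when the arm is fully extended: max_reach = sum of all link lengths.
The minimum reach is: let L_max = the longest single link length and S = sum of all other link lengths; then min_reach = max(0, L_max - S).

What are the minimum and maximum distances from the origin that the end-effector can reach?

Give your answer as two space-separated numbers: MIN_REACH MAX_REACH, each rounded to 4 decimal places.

Link lengths: [2.6, 11.4, 6.4, 8.1]
max_reach = 2.6 + 11.4 + 6.4 + 8.1 = 28.5
L_max = max([2.6, 11.4, 6.4, 8.1]) = 11.4
S (sum of others) = 28.5 - 11.4 = 17.1
min_reach = max(0, 11.4 - 17.1) = max(0, -5.7) = 0

Answer: 0.0000 28.5000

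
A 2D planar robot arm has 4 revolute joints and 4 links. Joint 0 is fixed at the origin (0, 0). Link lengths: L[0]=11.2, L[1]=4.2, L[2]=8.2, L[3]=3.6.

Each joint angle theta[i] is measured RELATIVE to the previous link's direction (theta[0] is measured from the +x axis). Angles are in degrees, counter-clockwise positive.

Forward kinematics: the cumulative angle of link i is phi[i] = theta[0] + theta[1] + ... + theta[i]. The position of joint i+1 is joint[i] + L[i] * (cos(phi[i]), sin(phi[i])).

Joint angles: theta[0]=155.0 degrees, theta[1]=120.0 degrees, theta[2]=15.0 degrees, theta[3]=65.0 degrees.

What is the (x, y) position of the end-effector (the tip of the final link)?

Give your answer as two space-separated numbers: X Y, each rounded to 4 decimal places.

joint[0] = (0.0000, 0.0000)  (base)
link 0: phi[0] = 155 = 155 deg
  cos(155 deg) = -0.9063, sin(155 deg) = 0.4226
  joint[1] = (0.0000, 0.0000) + 11.2 * (-0.9063, 0.4226) = (0.0000 + -10.1506, 0.0000 + 4.7333) = (-10.1506, 4.7333)
link 1: phi[1] = 155 + 120 = 275 deg
  cos(275 deg) = 0.0872, sin(275 deg) = -0.9962
  joint[2] = (-10.1506, 4.7333) + 4.2 * (0.0872, -0.9962) = (-10.1506 + 0.3661, 4.7333 + -4.1840) = (-9.7846, 0.5493)
link 2: phi[2] = 155 + 120 + 15 = 290 deg
  cos(290 deg) = 0.3420, sin(290 deg) = -0.9397
  joint[3] = (-9.7846, 0.5493) + 8.2 * (0.3420, -0.9397) = (-9.7846 + 2.8046, 0.5493 + -7.7055) = (-6.9800, -7.1562)
link 3: phi[3] = 155 + 120 + 15 + 65 = 355 deg
  cos(355 deg) = 0.9962, sin(355 deg) = -0.0872
  joint[4] = (-6.9800, -7.1562) + 3.6 * (0.9962, -0.0872) = (-6.9800 + 3.5863, -7.1562 + -0.3138) = (-3.3937, -7.4699)
End effector: (-3.3937, -7.4699)

Answer: -3.3937 -7.4699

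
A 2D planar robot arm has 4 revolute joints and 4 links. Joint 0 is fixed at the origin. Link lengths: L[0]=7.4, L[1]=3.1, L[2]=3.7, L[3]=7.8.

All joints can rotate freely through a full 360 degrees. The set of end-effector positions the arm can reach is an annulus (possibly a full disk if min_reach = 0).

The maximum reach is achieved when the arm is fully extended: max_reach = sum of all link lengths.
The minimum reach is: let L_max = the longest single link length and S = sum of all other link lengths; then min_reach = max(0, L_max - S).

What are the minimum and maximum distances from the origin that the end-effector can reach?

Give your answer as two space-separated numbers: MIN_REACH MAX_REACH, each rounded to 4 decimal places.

Link lengths: [7.4, 3.1, 3.7, 7.8]
max_reach = 7.4 + 3.1 + 3.7 + 7.8 = 22
L_max = max([7.4, 3.1, 3.7, 7.8]) = 7.8
S (sum of others) = 22 - 7.8 = 14.2
min_reach = max(0, 7.8 - 14.2) = max(0, -6.4) = 0

Answer: 0.0000 22.0000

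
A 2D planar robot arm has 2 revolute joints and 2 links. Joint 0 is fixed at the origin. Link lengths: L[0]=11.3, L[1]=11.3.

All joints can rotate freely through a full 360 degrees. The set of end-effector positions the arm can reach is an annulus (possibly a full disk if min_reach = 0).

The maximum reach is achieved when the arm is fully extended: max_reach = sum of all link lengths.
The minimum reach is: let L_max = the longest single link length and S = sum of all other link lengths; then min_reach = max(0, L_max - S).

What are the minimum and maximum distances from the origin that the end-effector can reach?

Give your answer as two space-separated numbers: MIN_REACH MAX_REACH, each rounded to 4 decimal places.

Link lengths: [11.3, 11.3]
max_reach = 11.3 + 11.3 = 22.6
L_max = max([11.3, 11.3]) = 11.3
S (sum of others) = 22.6 - 11.3 = 11.3
min_reach = max(0, 11.3 - 11.3) = max(0, 0) = 0

Answer: 0.0000 22.6000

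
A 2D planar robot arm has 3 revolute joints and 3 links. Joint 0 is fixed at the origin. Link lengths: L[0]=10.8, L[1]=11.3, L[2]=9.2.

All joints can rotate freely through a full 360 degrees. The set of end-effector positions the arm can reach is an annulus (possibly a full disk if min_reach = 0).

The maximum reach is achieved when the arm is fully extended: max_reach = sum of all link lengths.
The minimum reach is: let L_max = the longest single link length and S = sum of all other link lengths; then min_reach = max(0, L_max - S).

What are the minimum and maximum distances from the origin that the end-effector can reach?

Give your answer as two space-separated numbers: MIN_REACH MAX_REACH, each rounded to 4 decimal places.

Answer: 0.0000 31.3000

Derivation:
Link lengths: [10.8, 11.3, 9.2]
max_reach = 10.8 + 11.3 + 9.2 = 31.3
L_max = max([10.8, 11.3, 9.2]) = 11.3
S (sum of others) = 31.3 - 11.3 = 20
min_reach = max(0, 11.3 - 20) = max(0, -8.7) = 0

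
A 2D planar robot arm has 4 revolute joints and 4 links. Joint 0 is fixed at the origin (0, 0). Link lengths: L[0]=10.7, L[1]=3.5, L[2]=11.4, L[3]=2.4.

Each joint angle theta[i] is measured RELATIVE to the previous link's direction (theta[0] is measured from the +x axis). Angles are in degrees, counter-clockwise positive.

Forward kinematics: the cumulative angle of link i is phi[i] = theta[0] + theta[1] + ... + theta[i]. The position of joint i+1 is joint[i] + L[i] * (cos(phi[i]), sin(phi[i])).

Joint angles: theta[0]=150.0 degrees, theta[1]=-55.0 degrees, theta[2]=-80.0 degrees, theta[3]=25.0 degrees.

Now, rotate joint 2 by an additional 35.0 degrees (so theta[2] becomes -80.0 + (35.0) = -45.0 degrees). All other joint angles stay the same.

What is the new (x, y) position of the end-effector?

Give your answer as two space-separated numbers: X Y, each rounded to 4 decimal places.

Answer: -1.6226 19.8878

Derivation:
joint[0] = (0.0000, 0.0000)  (base)
link 0: phi[0] = 150 = 150 deg
  cos(150 deg) = -0.8660, sin(150 deg) = 0.5000
  joint[1] = (0.0000, 0.0000) + 10.7 * (-0.8660, 0.5000) = (0.0000 + -9.2665, 0.0000 + 5.3500) = (-9.2665, 5.3500)
link 1: phi[1] = 150 + -55 = 95 deg
  cos(95 deg) = -0.0872, sin(95 deg) = 0.9962
  joint[2] = (-9.2665, 5.3500) + 3.5 * (-0.0872, 0.9962) = (-9.2665 + -0.3050, 5.3500 + 3.4867) = (-9.5715, 8.8367)
link 2: phi[2] = 150 + -55 + -45 = 50 deg
  cos(50 deg) = 0.6428, sin(50 deg) = 0.7660
  joint[3] = (-9.5715, 8.8367) + 11.4 * (0.6428, 0.7660) = (-9.5715 + 7.3278, 8.8367 + 8.7329) = (-2.2437, 17.5696)
link 3: phi[3] = 150 + -55 + -45 + 25 = 75 deg
  cos(75 deg) = 0.2588, sin(75 deg) = 0.9659
  joint[4] = (-2.2437, 17.5696) + 2.4 * (0.2588, 0.9659) = (-2.2437 + 0.6212, 17.5696 + 2.3182) = (-1.6226, 19.8878)
End effector: (-1.6226, 19.8878)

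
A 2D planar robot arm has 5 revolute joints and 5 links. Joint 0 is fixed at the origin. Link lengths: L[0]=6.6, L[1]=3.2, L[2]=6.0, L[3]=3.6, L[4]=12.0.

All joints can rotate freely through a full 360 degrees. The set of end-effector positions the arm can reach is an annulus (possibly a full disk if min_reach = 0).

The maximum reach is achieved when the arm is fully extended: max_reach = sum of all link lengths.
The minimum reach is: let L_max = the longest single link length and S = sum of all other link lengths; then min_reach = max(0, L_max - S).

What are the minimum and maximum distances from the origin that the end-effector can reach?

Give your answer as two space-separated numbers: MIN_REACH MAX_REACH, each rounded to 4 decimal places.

Link lengths: [6.6, 3.2, 6.0, 3.6, 12.0]
max_reach = 6.6 + 3.2 + 6 + 3.6 + 12 = 31.4
L_max = max([6.6, 3.2, 6.0, 3.6, 12.0]) = 12
S (sum of others) = 31.4 - 12 = 19.4
min_reach = max(0, 12 - 19.4) = max(0, -7.4) = 0

Answer: 0.0000 31.4000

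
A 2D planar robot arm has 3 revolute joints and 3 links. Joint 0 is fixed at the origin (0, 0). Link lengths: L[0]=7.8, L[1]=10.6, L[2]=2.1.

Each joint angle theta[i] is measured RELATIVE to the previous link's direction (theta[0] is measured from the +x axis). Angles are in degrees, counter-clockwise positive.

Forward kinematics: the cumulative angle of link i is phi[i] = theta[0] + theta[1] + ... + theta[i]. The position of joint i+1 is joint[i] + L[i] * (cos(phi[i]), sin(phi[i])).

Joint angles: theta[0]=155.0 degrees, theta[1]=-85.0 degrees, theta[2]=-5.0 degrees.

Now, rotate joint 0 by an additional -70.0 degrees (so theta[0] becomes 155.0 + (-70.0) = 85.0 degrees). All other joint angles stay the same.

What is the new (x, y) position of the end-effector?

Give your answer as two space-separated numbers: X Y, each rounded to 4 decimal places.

Answer: 13.3718 7.5873

Derivation:
joint[0] = (0.0000, 0.0000)  (base)
link 0: phi[0] = 85 = 85 deg
  cos(85 deg) = 0.0872, sin(85 deg) = 0.9962
  joint[1] = (0.0000, 0.0000) + 7.8 * (0.0872, 0.9962) = (0.0000 + 0.6798, 0.0000 + 7.7703) = (0.6798, 7.7703)
link 1: phi[1] = 85 + -85 = 0 deg
  cos(0 deg) = 1.0000, sin(0 deg) = 0.0000
  joint[2] = (0.6798, 7.7703) + 10.6 * (1.0000, 0.0000) = (0.6798 + 10.6000, 7.7703 + 0.0000) = (11.2798, 7.7703)
link 2: phi[2] = 85 + -85 + -5 = -5 deg
  cos(-5 deg) = 0.9962, sin(-5 deg) = -0.0872
  joint[3] = (11.2798, 7.7703) + 2.1 * (0.9962, -0.0872) = (11.2798 + 2.0920, 7.7703 + -0.1830) = (13.3718, 7.5873)
End effector: (13.3718, 7.5873)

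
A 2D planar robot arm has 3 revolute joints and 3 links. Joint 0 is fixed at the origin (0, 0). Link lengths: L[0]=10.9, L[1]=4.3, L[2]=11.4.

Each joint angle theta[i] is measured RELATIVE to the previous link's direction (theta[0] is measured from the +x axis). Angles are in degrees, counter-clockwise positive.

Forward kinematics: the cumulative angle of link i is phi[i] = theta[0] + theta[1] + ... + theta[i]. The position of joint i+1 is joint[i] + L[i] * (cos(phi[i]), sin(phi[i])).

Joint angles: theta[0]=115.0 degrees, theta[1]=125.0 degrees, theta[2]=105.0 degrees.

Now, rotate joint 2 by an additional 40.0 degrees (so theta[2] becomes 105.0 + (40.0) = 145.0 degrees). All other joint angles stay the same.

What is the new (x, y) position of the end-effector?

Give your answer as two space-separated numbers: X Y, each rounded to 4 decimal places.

joint[0] = (0.0000, 0.0000)  (base)
link 0: phi[0] = 115 = 115 deg
  cos(115 deg) = -0.4226, sin(115 deg) = 0.9063
  joint[1] = (0.0000, 0.0000) + 10.9 * (-0.4226, 0.9063) = (0.0000 + -4.6065, 0.0000 + 9.8788) = (-4.6065, 9.8788)
link 1: phi[1] = 115 + 125 = 240 deg
  cos(240 deg) = -0.5000, sin(240 deg) = -0.8660
  joint[2] = (-4.6065, 9.8788) + 4.3 * (-0.5000, -0.8660) = (-4.6065 + -2.1500, 9.8788 + -3.7239) = (-6.7565, 6.1548)
link 2: phi[2] = 115 + 125 + 145 = 385 deg
  cos(385 deg) = 0.9063, sin(385 deg) = 0.4226
  joint[3] = (-6.7565, 6.1548) + 11.4 * (0.9063, 0.4226) = (-6.7565 + 10.3319, 6.1548 + 4.8178) = (3.5754, 10.9727)
End effector: (3.5754, 10.9727)

Answer: 3.5754 10.9727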